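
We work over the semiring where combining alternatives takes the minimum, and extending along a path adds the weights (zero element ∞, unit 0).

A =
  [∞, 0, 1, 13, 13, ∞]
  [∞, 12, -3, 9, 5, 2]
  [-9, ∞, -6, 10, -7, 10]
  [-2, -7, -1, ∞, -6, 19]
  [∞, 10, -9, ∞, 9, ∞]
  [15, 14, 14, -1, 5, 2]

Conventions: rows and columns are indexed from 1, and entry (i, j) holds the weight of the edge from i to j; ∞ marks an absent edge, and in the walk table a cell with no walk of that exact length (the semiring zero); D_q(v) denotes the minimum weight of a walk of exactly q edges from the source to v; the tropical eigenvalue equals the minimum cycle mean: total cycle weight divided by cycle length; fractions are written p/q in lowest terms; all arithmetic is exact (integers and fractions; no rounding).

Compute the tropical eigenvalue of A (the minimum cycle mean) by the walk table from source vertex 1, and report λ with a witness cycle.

q=0: [0, ∞, ∞, ∞, ∞, ∞]
q=1: [∞, 0, 1, 13, 13, ∞]
q=2: [-8, 6, -5, 9, -6, 2]
q=3: [-14, -8, -15, 1, -12, 4]
q=4: [-24, -14, -21, -5, -22, -6]
q=5: [-30, -24, -31, -11, -28, -12]
q=6: [-40, -30, -37, -21, -38, -22]
Optimal cycle mean attained by: cycle 3->5->3, total (-7) + (-9), length 2.
Answer: λ = -8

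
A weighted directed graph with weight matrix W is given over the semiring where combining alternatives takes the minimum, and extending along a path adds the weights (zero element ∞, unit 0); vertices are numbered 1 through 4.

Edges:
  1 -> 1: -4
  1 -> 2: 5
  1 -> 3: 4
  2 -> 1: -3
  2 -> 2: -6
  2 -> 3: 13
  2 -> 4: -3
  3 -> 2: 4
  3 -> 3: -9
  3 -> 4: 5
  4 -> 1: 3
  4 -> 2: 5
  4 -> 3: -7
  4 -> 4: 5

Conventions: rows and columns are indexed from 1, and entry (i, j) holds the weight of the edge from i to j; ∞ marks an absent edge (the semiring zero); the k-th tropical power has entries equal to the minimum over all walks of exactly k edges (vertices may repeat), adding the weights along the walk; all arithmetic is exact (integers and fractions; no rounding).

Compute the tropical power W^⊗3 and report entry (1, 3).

W^⊗2:
  [-8, -1, -5, 2]
  [-9, -12, -10, -9]
  [1, -5, -18, -4]
  [-1, -3, -16, -2]
W^⊗3:
  [-12, -7, -14, -4]
  [-15, -18, -19, -15]
  [-8, -14, -27, -13]
  [-6, -12, -25, -11]
Key observation: the optimum is the walk 1->3->3->3, with weight 4 + (-9) + (-9) = -14.
Optimal value attained by: walk 1->3->3->3.
Answer: (W^⊗3)[1][3] = -14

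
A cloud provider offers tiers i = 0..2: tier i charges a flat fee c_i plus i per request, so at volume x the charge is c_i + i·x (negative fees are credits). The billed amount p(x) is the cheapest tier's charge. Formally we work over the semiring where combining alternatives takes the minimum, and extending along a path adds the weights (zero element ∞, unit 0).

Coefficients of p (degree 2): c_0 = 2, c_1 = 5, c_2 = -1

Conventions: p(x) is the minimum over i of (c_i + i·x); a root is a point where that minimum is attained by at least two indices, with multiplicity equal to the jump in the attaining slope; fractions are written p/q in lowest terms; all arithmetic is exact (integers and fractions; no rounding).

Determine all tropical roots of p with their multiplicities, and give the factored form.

hull edge (i=0, c=2) to (i=2, c=-1): slope -3/2, span 2
Factored form: p(x) = -1 ⊗ (x ⊕ 3/2) ⊗ (x ⊕ 3/2)
Answer: roots = 3/2 (mult 2)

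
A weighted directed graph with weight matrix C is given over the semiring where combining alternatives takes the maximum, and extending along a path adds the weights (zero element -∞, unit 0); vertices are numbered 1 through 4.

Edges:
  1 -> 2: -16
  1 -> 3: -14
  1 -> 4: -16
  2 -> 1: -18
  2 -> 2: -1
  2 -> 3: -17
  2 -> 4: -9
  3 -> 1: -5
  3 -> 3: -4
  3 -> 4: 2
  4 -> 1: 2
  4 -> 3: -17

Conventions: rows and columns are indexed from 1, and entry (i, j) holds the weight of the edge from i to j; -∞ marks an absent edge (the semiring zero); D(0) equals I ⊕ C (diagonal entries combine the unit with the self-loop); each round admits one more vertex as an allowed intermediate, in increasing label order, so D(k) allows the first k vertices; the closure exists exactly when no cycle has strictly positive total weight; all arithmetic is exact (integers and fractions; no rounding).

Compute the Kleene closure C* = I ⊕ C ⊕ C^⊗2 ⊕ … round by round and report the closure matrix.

D(0):
  [0, -16, -14, -16]
  [-18, 0, -17, -9]
  [-5, -∞, 0, 2]
  [2, -∞, -17, 0]
D(1):
  [0, -16, -14, -16]
  [-18, 0, -17, -9]
  [-5, -21, 0, 2]
  [2, -14, -12, 0]
D(2):
  [0, -16, -14, -16]
  [-18, 0, -17, -9]
  [-5, -21, 0, 2]
  [2, -14, -12, 0]
D(3):
  [0, -16, -14, -12]
  [-18, 0, -17, -9]
  [-5, -21, 0, 2]
  [2, -14, -12, 0]
D(4):
  [0, -16, -14, -12]
  [-7, 0, -17, -9]
  [4, -12, 0, 2]
  [2, -14, -12, 0]
Answer: C* = [[0, -16, -14, -12], [-7, 0, -17, -9], [4, -12, 0, 2], [2, -14, -12, 0]]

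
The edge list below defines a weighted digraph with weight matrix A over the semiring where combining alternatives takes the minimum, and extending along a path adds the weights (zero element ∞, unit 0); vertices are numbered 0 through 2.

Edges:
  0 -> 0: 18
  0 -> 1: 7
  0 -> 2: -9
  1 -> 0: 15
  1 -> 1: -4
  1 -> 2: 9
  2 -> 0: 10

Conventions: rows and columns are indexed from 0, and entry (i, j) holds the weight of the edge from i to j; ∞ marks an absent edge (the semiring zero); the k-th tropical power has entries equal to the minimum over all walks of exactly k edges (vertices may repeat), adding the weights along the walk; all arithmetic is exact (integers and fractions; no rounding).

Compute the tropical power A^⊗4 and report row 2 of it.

A^⊗2:
  [1, 3, 9]
  [11, -8, 5]
  [28, 17, 1]
A^⊗3:
  [18, -1, -8]
  [7, -12, 1]
  [11, 13, 19]
A^⊗4:
  [2, -5, 8]
  [3, -16, -3]
  [28, 9, 2]
Answer: row 2 of A^⊗4 = [28, 9, 2]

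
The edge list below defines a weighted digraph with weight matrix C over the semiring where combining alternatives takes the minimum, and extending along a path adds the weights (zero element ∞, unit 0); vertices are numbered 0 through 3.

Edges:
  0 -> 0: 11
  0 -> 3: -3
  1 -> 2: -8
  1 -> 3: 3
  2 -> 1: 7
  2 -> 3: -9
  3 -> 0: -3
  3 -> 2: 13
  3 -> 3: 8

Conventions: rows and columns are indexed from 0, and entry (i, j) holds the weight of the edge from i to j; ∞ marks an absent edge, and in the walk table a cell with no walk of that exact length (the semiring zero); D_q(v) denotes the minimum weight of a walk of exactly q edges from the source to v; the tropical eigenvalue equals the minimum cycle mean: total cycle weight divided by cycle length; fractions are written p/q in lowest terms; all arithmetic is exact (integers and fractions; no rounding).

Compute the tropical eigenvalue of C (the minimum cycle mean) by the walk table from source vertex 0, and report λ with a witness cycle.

q=0: [0, ∞, ∞, ∞]
q=1: [11, ∞, ∞, -3]
q=2: [-6, ∞, 10, 5]
q=3: [2, 17, 18, -9]
q=4: [-12, 25, 4, -1]
Optimal cycle mean attained by: cycle 0->3->0, total (-3) + (-3), length 2.
Answer: λ = -3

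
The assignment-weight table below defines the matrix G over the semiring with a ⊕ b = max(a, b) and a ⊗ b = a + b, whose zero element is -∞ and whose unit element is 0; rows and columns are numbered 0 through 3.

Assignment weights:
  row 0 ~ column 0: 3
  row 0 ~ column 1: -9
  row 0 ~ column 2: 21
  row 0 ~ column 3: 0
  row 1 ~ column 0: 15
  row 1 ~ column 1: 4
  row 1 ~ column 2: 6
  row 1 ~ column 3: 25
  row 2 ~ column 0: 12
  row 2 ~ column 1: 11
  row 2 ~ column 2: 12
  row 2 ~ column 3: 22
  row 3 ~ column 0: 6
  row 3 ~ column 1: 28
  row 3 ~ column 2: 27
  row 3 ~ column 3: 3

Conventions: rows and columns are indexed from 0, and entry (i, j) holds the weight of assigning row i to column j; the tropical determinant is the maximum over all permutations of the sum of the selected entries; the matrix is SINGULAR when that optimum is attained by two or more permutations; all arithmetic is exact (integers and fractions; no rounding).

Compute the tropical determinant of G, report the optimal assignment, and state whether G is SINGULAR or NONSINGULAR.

σ = (0, 1, 2, 3): 3 + 4 + 12 + 3 = 22
σ = (0, 1, 3, 2): 3 + 4 + 22 + 27 = 56
σ = (0, 2, 1, 3): 3 + 6 + 11 + 3 = 23
σ = (0, 2, 3, 1): 3 + 6 + 22 + 28 = 59
σ = (0, 3, 1, 2): 3 + 25 + 11 + 27 = 66
σ = (0, 3, 2, 1): 3 + 25 + 12 + 28 = 68
σ = (1, 0, 2, 3): (-9) + 15 + 12 + 3 = 21
σ = (1, 0, 3, 2): (-9) + 15 + 22 + 27 = 55
σ = (1, 2, 0, 3): (-9) + 6 + 12 + 3 = 12
σ = (1, 2, 3, 0): (-9) + 6 + 22 + 6 = 25
σ = (1, 3, 0, 2): (-9) + 25 + 12 + 27 = 55
σ = (1, 3, 2, 0): (-9) + 25 + 12 + 6 = 34
σ = (2, 0, 1, 3): 21 + 15 + 11 + 3 = 50
σ = (2, 0, 3, 1): 21 + 15 + 22 + 28 = 86
σ = (2, 1, 0, 3): 21 + 4 + 12 + 3 = 40
σ = (2, 1, 3, 0): 21 + 4 + 22 + 6 = 53
σ = (2, 3, 0, 1): 21 + 25 + 12 + 28 = 86
σ = (2, 3, 1, 0): 21 + 25 + 11 + 6 = 63
σ = (3, 0, 1, 2): 0 + 15 + 11 + 27 = 53
σ = (3, 0, 2, 1): 0 + 15 + 12 + 28 = 55
σ = (3, 1, 0, 2): 0 + 4 + 12 + 27 = 43
σ = (3, 1, 2, 0): 0 + 4 + 12 + 6 = 22
σ = (3, 2, 0, 1): 0 + 6 + 12 + 28 = 46
σ = (3, 2, 1, 0): 0 + 6 + 11 + 6 = 23
Optimal value attained by: σ = (2, 0, 3, 1).
Answer: det⊕(G) = 86; verdict: SINGULAR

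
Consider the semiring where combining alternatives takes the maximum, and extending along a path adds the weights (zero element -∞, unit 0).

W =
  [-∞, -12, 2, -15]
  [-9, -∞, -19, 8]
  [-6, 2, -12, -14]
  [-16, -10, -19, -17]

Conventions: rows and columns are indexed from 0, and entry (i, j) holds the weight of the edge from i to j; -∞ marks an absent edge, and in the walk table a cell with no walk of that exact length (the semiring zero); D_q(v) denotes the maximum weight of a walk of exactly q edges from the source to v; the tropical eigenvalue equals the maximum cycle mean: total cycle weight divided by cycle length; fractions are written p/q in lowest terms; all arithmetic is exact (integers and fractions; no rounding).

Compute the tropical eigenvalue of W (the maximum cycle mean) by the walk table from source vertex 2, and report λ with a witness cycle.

q=0: [-∞, -∞, 0, -∞]
q=1: [-6, 2, -12, -14]
q=2: [-7, -10, -4, 10]
q=3: [-6, 0, -5, -2]
q=4: [-9, -3, -4, 8]
Optimal cycle mean attained by: cycle 0->2->1->3->0, total 2 + 2 + 8 + (-16), length 4.
Answer: λ = -1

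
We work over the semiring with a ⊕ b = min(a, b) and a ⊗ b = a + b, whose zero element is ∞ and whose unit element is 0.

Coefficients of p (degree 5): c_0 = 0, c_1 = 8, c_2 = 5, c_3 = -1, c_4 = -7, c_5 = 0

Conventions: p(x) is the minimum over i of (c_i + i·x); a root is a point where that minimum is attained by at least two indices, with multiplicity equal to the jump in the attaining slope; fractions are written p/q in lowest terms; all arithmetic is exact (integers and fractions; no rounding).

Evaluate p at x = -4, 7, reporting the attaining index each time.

p(-4) = min(0+0·(-4)=0, 8+1·(-4)=4, 5+2·(-4)=-3, -1+3·(-4)=-13, -7+4·(-4)=-23, 0+5·(-4)=-20) = -23 (attained by i=4)
p(7) = min(0+0·7=0, 8+1·7=15, 5+2·7=19, -1+3·7=20, -7+4·7=21, 0+5·7=35) = 0 (attained by i=0)
Answer: p(-4) = -23; p(7) = 0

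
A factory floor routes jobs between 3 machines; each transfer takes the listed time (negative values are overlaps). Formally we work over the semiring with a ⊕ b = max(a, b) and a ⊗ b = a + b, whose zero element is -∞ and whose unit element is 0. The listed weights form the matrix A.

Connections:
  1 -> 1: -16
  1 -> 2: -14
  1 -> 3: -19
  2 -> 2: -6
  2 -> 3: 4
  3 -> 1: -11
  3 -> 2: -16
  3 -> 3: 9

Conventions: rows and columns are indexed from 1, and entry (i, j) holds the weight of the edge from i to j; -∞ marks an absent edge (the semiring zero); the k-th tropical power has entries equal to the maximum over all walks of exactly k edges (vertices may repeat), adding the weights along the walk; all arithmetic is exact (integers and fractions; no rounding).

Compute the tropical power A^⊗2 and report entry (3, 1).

A^⊗2:
  [-30, -20, -10]
  [-7, -12, 13]
  [-2, -7, 18]
Key observation: the optimum is the walk 3->3->1, with weight 9 + (-11) = -2.
Optimal value attained by: walk 3->3->1.
Answer: (A^⊗2)[3][1] = -2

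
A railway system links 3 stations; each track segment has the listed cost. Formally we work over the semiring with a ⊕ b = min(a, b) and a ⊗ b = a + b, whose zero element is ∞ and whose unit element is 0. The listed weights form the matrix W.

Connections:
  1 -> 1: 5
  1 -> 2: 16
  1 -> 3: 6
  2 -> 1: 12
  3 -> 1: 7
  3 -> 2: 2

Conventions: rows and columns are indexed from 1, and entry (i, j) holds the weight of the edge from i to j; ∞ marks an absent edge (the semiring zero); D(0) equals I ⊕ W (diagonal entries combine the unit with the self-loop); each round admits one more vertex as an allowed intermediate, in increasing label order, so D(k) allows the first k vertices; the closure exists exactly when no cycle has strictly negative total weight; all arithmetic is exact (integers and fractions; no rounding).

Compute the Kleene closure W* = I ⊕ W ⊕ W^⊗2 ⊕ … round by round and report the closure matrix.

D(0):
  [0, 16, 6]
  [12, 0, ∞]
  [7, 2, 0]
D(1):
  [0, 16, 6]
  [12, 0, 18]
  [7, 2, 0]
D(2):
  [0, 16, 6]
  [12, 0, 18]
  [7, 2, 0]
D(3):
  [0, 8, 6]
  [12, 0, 18]
  [7, 2, 0]
Answer: W* = [[0, 8, 6], [12, 0, 18], [7, 2, 0]]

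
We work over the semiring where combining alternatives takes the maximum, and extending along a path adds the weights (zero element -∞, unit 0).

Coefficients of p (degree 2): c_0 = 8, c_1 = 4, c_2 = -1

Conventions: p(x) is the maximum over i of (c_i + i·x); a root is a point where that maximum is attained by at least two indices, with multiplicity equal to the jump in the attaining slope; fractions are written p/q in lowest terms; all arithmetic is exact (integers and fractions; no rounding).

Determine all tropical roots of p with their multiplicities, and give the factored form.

hull edge (i=0, c=8) to (i=1, c=4): slope -4, span 1
hull edge (i=1, c=4) to (i=2, c=-1): slope -5, span 1
Factored form: p(x) = -1 ⊗ (x ⊕ 4) ⊗ (x ⊕ 5)
Answer: roots = 4 (mult 1), 5 (mult 1)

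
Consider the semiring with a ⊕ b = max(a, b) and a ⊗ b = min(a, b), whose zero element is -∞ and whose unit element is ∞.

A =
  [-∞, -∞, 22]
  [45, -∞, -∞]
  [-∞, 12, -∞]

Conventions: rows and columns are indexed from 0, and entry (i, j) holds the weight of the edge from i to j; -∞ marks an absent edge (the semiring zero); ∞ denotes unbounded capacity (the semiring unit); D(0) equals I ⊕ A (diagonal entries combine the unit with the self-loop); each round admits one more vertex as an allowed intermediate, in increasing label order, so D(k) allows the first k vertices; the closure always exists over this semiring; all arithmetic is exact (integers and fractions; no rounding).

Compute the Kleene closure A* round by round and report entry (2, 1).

D(0):
  [∞, -∞, 22]
  [45, ∞, -∞]
  [-∞, 12, ∞]
D(1):
  [∞, -∞, 22]
  [45, ∞, 22]
  [-∞, 12, ∞]
D(2):
  [∞, -∞, 22]
  [45, ∞, 22]
  [12, 12, ∞]
D(3):
  [∞, 12, 22]
  [45, ∞, 22]
  [12, 12, ∞]
Answer: A*[2][1] = 12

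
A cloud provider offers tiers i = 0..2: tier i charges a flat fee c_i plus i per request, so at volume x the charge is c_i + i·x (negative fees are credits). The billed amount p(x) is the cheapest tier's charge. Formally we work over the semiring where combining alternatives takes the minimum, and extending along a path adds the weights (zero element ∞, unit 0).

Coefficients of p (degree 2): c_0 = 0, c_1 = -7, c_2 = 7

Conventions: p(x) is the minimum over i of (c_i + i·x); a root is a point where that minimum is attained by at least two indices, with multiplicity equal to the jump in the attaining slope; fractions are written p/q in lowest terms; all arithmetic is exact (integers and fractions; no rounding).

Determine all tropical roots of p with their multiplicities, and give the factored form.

hull edge (i=0, c=0) to (i=1, c=-7): slope -7, span 1
hull edge (i=1, c=-7) to (i=2, c=7): slope 14, span 1
Factored form: p(x) = 7 ⊗ (x ⊕ (-14)) ⊗ (x ⊕ 7)
Answer: roots = -14 (mult 1), 7 (mult 1)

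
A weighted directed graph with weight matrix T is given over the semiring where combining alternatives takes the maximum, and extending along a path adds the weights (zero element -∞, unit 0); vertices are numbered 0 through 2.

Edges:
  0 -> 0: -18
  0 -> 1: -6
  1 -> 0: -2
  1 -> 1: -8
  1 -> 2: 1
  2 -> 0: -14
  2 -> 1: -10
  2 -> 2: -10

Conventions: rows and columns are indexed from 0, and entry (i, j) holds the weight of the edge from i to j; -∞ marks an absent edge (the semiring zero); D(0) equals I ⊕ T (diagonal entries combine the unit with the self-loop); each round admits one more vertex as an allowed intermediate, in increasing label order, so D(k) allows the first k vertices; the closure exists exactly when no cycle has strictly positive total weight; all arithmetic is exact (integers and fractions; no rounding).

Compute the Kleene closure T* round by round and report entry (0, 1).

D(0):
  [0, -6, -∞]
  [-2, 0, 1]
  [-14, -10, 0]
D(1):
  [0, -6, -∞]
  [-2, 0, 1]
  [-14, -10, 0]
D(2):
  [0, -6, -5]
  [-2, 0, 1]
  [-12, -10, 0]
D(3):
  [0, -6, -5]
  [-2, 0, 1]
  [-12, -10, 0]
Answer: T*[0][1] = -6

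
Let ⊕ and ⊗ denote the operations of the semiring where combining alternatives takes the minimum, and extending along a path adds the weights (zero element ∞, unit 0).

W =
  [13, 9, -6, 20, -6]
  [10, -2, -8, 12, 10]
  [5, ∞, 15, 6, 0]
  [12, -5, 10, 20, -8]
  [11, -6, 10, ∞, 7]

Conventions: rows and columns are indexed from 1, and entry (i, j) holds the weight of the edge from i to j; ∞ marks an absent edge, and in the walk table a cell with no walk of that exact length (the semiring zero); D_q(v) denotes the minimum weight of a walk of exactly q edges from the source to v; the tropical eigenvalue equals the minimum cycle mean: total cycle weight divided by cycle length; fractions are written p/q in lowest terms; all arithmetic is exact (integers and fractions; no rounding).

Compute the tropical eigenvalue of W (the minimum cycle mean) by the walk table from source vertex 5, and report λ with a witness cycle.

q=0: [∞, ∞, ∞, ∞, 0]
q=1: [11, -6, 10, ∞, 7]
q=2: [4, -8, -14, 6, 4]
q=3: [-9, -10, -16, -8, -14]
q=4: [-11, -20, -18, -10, -16]
q=5: [-13, -22, -28, -12, -18]
Optimal cycle mean attained by: cycle 2->3->5->2, total (-8) + 0 + (-6), length 3.
Answer: λ = -14/3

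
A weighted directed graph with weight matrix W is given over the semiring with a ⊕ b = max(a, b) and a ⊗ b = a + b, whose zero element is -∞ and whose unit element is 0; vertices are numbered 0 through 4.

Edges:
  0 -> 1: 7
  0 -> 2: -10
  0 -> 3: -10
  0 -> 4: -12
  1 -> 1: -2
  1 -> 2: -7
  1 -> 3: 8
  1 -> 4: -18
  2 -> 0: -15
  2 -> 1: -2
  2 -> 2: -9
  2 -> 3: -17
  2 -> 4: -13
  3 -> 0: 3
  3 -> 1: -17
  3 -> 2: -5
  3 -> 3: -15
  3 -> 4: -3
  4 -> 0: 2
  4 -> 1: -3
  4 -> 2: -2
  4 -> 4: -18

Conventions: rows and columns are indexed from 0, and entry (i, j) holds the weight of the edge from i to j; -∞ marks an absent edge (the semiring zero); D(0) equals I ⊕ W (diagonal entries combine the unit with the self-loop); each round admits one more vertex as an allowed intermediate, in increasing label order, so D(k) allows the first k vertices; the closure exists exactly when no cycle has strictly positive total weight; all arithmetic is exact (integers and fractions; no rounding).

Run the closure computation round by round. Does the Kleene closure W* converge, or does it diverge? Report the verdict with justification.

D(0):
  [0, 7, -10, -10, -12]
  [-∞, 0, -7, 8, -18]
  [-15, -2, 0, -17, -13]
  [3, -17, -5, 0, -3]
  [2, -3, -2, -∞, 0]
D(1):
  [0, 7, -10, -10, -12]
  [-∞, 0, -7, 8, -18]
  [-15, -2, 0, -17, -13]
  [3, 10, -5, 0, -3]
  [2, 9, -2, -8, 0]
Detection: at round 2, diagonal entry (3, 3) turns strictly positive.
Key observation: the cycle 3->0->1->3 has total weight 3 + 7 + 8, which is strictly positive.
Answer: DIVERGES — positive cycle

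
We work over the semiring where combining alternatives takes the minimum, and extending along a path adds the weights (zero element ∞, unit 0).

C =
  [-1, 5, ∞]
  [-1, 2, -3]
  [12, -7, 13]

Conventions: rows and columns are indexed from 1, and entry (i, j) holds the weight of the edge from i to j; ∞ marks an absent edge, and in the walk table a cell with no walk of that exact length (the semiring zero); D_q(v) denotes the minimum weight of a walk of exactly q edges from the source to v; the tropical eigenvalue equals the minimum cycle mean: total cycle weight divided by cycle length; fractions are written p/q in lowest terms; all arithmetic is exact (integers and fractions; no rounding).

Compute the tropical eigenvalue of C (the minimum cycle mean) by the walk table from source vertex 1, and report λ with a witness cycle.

q=0: [0, ∞, ∞]
q=1: [-1, 5, ∞]
q=2: [-2, 4, 2]
q=3: [-3, -5, 1]
Optimal cycle mean attained by: cycle 2->3->2, total (-3) + (-7), length 2.
Answer: λ = -5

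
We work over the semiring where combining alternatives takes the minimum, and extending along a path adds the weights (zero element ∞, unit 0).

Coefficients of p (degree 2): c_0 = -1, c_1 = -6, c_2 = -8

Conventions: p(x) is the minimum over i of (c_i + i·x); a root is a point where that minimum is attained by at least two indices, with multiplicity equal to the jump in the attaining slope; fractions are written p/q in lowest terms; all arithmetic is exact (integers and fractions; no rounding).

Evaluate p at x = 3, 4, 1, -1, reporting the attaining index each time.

p(3) = min(-1+0·3=-1, -6+1·3=-3, -8+2·3=-2) = -3 (attained by i=1)
p(4) = min(-1+0·4=-1, -6+1·4=-2, -8+2·4=0) = -2 (attained by i=1)
p(1) = min(-1+0·1=-1, -6+1·1=-5, -8+2·1=-6) = -6 (attained by i=2)
p(-1) = min(-1+0·(-1)=-1, -6+1·(-1)=-7, -8+2·(-1)=-10) = -10 (attained by i=2)
Answer: p(3) = -3; p(4) = -2; p(1) = -6; p(-1) = -10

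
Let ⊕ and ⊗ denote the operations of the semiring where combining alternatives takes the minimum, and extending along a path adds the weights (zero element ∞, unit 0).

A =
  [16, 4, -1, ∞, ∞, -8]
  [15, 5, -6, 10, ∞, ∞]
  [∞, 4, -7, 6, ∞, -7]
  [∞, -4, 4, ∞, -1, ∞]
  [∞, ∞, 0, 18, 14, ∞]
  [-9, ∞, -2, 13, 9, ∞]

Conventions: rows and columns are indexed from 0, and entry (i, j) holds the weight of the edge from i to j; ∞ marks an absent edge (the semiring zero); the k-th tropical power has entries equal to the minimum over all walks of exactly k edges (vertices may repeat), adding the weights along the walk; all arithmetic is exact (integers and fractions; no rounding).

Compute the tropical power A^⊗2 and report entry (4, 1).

A^⊗2:
  [-17, 3, -10, 5, 1, -8]
  [20, -2, -13, 0, 9, -13]
  [-16, -3, -14, -1, 2, -14]
  [11, 1, -10, 6, 13, -3]
  [∞, 4, -7, 6, 17, -7]
  [7, -5, -10, 4, 12, -17]
Key observation: the optimum is the walk 4->2->1, with weight 0 + 4 = 4.
Optimal value attained by: walk 4->2->1.
Answer: (A^⊗2)[4][1] = 4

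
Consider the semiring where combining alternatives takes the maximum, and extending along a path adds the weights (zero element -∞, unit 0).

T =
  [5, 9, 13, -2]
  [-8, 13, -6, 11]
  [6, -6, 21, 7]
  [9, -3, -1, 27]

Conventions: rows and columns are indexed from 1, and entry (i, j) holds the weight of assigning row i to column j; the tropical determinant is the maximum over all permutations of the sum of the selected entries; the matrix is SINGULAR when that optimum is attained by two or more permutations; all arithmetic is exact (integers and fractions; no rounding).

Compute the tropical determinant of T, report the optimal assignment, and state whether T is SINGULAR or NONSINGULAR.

σ = (1, 2, 3, 4): 5 + 13 + 21 + 27 = 66
σ = (1, 2, 4, 3): 5 + 13 + 7 + (-1) = 24
σ = (1, 3, 2, 4): 5 + (-6) + (-6) + 27 = 20
σ = (1, 3, 4, 2): 5 + (-6) + 7 + (-3) = 3
σ = (1, 4, 2, 3): 5 + 11 + (-6) + (-1) = 9
σ = (1, 4, 3, 2): 5 + 11 + 21 + (-3) = 34
σ = (2, 1, 3, 4): 9 + (-8) + 21 + 27 = 49
σ = (2, 1, 4, 3): 9 + (-8) + 7 + (-1) = 7
σ = (2, 3, 1, 4): 9 + (-6) + 6 + 27 = 36
σ = (2, 3, 4, 1): 9 + (-6) + 7 + 9 = 19
σ = (2, 4, 1, 3): 9 + 11 + 6 + (-1) = 25
σ = (2, 4, 3, 1): 9 + 11 + 21 + 9 = 50
σ = (3, 1, 2, 4): 13 + (-8) + (-6) + 27 = 26
σ = (3, 1, 4, 2): 13 + (-8) + 7 + (-3) = 9
σ = (3, 2, 1, 4): 13 + 13 + 6 + 27 = 59
σ = (3, 2, 4, 1): 13 + 13 + 7 + 9 = 42
σ = (3, 4, 1, 2): 13 + 11 + 6 + (-3) = 27
σ = (3, 4, 2, 1): 13 + 11 + (-6) + 9 = 27
σ = (4, 1, 2, 3): (-2) + (-8) + (-6) + (-1) = -17
σ = (4, 1, 3, 2): (-2) + (-8) + 21 + (-3) = 8
σ = (4, 2, 1, 3): (-2) + 13 + 6 + (-1) = 16
σ = (4, 2, 3, 1): (-2) + 13 + 21 + 9 = 41
σ = (4, 3, 1, 2): (-2) + (-6) + 6 + (-3) = -5
σ = (4, 3, 2, 1): (-2) + (-6) + (-6) + 9 = -5
Optimal value attained by: σ = (1, 2, 3, 4).
Answer: det⊕(T) = 66; verdict: NONSINGULAR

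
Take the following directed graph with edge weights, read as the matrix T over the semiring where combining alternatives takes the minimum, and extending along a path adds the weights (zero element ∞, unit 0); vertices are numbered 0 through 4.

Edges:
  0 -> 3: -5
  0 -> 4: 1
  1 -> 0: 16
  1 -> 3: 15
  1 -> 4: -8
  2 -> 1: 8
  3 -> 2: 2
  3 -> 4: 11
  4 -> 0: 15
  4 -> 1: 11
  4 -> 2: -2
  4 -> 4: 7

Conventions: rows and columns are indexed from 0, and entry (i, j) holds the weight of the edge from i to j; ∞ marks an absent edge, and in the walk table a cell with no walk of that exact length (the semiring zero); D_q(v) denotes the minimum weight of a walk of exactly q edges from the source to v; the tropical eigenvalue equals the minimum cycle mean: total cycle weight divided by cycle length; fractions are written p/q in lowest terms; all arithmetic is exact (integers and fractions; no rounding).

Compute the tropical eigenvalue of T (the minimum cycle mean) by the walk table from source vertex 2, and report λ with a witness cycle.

q=0: [∞, ∞, 0, ∞, ∞]
q=1: [∞, 8, ∞, ∞, ∞]
q=2: [24, ∞, ∞, 23, 0]
q=3: [15, 11, -2, 19, 7]
q=4: [22, 6, 5, 10, 3]
q=5: [18, 13, 1, 17, -2]
Optimal cycle mean attained by: cycle 1->4->2->1, total (-8) + (-2) + 8, length 3.
Answer: λ = -2/3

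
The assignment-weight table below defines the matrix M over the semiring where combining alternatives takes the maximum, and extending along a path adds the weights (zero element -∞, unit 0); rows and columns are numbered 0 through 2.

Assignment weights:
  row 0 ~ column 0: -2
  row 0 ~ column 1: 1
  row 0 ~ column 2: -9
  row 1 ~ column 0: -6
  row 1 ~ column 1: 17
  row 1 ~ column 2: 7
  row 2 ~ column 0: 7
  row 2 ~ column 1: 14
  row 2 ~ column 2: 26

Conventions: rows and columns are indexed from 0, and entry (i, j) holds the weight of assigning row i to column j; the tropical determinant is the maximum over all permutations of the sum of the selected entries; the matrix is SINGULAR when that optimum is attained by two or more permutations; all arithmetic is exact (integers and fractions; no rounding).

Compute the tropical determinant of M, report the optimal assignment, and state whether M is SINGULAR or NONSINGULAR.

σ = (0, 1, 2): (-2) + 17 + 26 = 41
σ = (0, 2, 1): (-2) + 7 + 14 = 19
σ = (1, 0, 2): 1 + (-6) + 26 = 21
σ = (1, 2, 0): 1 + 7 + 7 = 15
σ = (2, 0, 1): (-9) + (-6) + 14 = -1
σ = (2, 1, 0): (-9) + 17 + 7 = 15
Optimal value attained by: σ = (0, 1, 2).
Answer: det⊕(M) = 41; verdict: NONSINGULAR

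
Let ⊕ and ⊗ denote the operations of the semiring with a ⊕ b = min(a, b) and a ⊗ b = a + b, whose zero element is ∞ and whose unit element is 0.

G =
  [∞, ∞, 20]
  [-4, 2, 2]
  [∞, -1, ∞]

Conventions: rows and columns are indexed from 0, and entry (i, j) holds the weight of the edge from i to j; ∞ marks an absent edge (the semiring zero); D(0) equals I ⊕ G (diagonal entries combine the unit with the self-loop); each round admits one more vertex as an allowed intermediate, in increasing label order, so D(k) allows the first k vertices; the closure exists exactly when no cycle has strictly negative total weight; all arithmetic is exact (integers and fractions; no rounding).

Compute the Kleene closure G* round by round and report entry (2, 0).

D(0):
  [0, ∞, 20]
  [-4, 0, 2]
  [∞, -1, 0]
D(1):
  [0, ∞, 20]
  [-4, 0, 2]
  [∞, -1, 0]
D(2):
  [0, ∞, 20]
  [-4, 0, 2]
  [-5, -1, 0]
D(3):
  [0, 19, 20]
  [-4, 0, 2]
  [-5, -1, 0]
Answer: G*[2][0] = -5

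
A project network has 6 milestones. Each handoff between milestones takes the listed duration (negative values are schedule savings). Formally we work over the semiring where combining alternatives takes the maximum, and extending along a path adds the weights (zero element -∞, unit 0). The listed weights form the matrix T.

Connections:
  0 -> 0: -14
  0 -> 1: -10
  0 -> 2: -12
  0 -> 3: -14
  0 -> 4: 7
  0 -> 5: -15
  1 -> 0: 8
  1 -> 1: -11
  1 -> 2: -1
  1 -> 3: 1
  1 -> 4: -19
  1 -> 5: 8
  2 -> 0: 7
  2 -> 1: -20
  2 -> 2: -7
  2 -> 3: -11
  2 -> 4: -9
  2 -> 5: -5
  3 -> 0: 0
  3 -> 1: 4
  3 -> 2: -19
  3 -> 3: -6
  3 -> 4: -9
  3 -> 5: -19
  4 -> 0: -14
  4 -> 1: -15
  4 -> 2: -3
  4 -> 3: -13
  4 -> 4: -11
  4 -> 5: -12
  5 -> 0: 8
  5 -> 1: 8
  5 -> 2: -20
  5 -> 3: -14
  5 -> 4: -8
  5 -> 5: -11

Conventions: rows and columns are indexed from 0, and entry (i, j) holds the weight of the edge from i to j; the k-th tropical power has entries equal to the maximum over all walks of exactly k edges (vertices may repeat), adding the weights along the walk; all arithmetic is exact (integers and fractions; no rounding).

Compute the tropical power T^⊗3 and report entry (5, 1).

T^⊗2:
  [-2, -7, 4, -6, -4, -2]
  [16, 16, -4, -5, 15, -3]
  [3, 3, -5, -7, 14, -8]
  [12, -2, 3, 5, 7, 12]
  [4, -4, -10, -14, -7, -7]
  [16, -2, 7, 9, 15, 16]
T^⊗3:
  [11, 6, -3, -6, 5, 1]
  [24, 6, 15, 17, 23, 24]
  [11, 0, 11, 4, 10, 11]
  [20, 20, 4, -1, 19, 6]
  [4, 1, -5, -3, 11, 4]
  [24, 24, 12, 3, 23, 6]
Key observation: the optimum is the walk 5->1->5->1, with weight 8 + 8 + 8 = 24.
Optimal value attained by: walk 5->1->5->1.
Answer: (T^⊗3)[5][1] = 24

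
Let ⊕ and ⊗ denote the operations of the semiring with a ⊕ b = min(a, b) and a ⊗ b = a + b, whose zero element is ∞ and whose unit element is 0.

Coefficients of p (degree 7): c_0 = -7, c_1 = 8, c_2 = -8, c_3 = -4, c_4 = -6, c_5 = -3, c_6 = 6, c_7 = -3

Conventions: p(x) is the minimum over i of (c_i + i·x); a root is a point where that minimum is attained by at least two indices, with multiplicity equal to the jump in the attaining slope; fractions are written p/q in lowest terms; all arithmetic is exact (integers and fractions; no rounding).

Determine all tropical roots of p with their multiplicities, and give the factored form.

hull edge (i=0, c=-7) to (i=2, c=-8): slope -1/2, span 2
hull edge (i=2, c=-8) to (i=7, c=-3): slope 1, span 5
Factored form: p(x) = -3 ⊗ (x ⊕ (-1)) ⊗ (x ⊕ (-1)) ⊗ (x ⊕ (-1)) ⊗ (x ⊕ (-1)) ⊗ (x ⊕ (-1)) ⊗ (x ⊕ 1/2) ⊗ (x ⊕ 1/2)
Answer: roots = -1 (mult 5), 1/2 (mult 2)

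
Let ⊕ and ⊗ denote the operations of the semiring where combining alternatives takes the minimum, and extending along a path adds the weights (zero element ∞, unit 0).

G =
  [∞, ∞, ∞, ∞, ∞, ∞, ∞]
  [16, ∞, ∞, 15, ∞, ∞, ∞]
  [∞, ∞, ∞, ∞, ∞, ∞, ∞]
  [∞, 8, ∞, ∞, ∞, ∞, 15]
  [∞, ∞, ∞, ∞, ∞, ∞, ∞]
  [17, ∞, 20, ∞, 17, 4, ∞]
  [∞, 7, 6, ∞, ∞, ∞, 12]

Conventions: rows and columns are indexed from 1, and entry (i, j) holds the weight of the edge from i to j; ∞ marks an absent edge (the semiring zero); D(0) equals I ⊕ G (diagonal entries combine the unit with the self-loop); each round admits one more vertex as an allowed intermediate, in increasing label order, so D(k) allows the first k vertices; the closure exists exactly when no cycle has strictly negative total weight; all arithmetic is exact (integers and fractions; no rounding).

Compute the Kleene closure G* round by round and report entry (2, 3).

D(0):
  [0, ∞, ∞, ∞, ∞, ∞, ∞]
  [16, 0, ∞, 15, ∞, ∞, ∞]
  [∞, ∞, 0, ∞, ∞, ∞, ∞]
  [∞, 8, ∞, 0, ∞, ∞, 15]
  [∞, ∞, ∞, ∞, 0, ∞, ∞]
  [17, ∞, 20, ∞, 17, 0, ∞]
  [∞, 7, 6, ∞, ∞, ∞, 0]
D(1):
  [0, ∞, ∞, ∞, ∞, ∞, ∞]
  [16, 0, ∞, 15, ∞, ∞, ∞]
  [∞, ∞, 0, ∞, ∞, ∞, ∞]
  [∞, 8, ∞, 0, ∞, ∞, 15]
  [∞, ∞, ∞, ∞, 0, ∞, ∞]
  [17, ∞, 20, ∞, 17, 0, ∞]
  [∞, 7, 6, ∞, ∞, ∞, 0]
D(2):
  [0, ∞, ∞, ∞, ∞, ∞, ∞]
  [16, 0, ∞, 15, ∞, ∞, ∞]
  [∞, ∞, 0, ∞, ∞, ∞, ∞]
  [24, 8, ∞, 0, ∞, ∞, 15]
  [∞, ∞, ∞, ∞, 0, ∞, ∞]
  [17, ∞, 20, ∞, 17, 0, ∞]
  [23, 7, 6, 22, ∞, ∞, 0]
D(3):
  [0, ∞, ∞, ∞, ∞, ∞, ∞]
  [16, 0, ∞, 15, ∞, ∞, ∞]
  [∞, ∞, 0, ∞, ∞, ∞, ∞]
  [24, 8, ∞, 0, ∞, ∞, 15]
  [∞, ∞, ∞, ∞, 0, ∞, ∞]
  [17, ∞, 20, ∞, 17, 0, ∞]
  [23, 7, 6, 22, ∞, ∞, 0]
D(4):
  [0, ∞, ∞, ∞, ∞, ∞, ∞]
  [16, 0, ∞, 15, ∞, ∞, 30]
  [∞, ∞, 0, ∞, ∞, ∞, ∞]
  [24, 8, ∞, 0, ∞, ∞, 15]
  [∞, ∞, ∞, ∞, 0, ∞, ∞]
  [17, ∞, 20, ∞, 17, 0, ∞]
  [23, 7, 6, 22, ∞, ∞, 0]
D(5):
  [0, ∞, ∞, ∞, ∞, ∞, ∞]
  [16, 0, ∞, 15, ∞, ∞, 30]
  [∞, ∞, 0, ∞, ∞, ∞, ∞]
  [24, 8, ∞, 0, ∞, ∞, 15]
  [∞, ∞, ∞, ∞, 0, ∞, ∞]
  [17, ∞, 20, ∞, 17, 0, ∞]
  [23, 7, 6, 22, ∞, ∞, 0]
D(6):
  [0, ∞, ∞, ∞, ∞, ∞, ∞]
  [16, 0, ∞, 15, ∞, ∞, 30]
  [∞, ∞, 0, ∞, ∞, ∞, ∞]
  [24, 8, ∞, 0, ∞, ∞, 15]
  [∞, ∞, ∞, ∞, 0, ∞, ∞]
  [17, ∞, 20, ∞, 17, 0, ∞]
  [23, 7, 6, 22, ∞, ∞, 0]
D(7):
  [0, ∞, ∞, ∞, ∞, ∞, ∞]
  [16, 0, 36, 15, ∞, ∞, 30]
  [∞, ∞, 0, ∞, ∞, ∞, ∞]
  [24, 8, 21, 0, ∞, ∞, 15]
  [∞, ∞, ∞, ∞, 0, ∞, ∞]
  [17, ∞, 20, ∞, 17, 0, ∞]
  [23, 7, 6, 22, ∞, ∞, 0]
Answer: G*[2][3] = 36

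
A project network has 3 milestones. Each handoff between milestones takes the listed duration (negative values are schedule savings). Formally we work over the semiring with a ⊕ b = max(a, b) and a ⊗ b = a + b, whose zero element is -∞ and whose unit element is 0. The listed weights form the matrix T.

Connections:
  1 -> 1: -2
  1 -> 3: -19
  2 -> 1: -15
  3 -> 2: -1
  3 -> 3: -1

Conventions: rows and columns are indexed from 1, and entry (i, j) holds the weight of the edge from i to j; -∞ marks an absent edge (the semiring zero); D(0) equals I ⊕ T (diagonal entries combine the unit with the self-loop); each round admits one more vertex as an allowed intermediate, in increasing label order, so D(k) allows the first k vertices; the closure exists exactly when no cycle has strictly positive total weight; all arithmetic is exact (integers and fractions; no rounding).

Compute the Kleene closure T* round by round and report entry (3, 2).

D(0):
  [0, -∞, -19]
  [-15, 0, -∞]
  [-∞, -1, 0]
D(1):
  [0, -∞, -19]
  [-15, 0, -34]
  [-∞, -1, 0]
D(2):
  [0, -∞, -19]
  [-15, 0, -34]
  [-16, -1, 0]
D(3):
  [0, -20, -19]
  [-15, 0, -34]
  [-16, -1, 0]
Answer: T*[3][2] = -1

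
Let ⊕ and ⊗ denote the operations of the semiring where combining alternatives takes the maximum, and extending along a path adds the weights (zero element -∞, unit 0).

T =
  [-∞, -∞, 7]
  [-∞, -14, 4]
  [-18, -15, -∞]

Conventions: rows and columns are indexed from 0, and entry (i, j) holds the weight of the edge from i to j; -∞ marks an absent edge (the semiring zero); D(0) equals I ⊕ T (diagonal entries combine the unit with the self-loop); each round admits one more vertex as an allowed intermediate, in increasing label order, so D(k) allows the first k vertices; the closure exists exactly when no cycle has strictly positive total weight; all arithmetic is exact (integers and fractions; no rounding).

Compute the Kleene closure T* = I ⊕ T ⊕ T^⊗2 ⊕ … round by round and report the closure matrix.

D(0):
  [0, -∞, 7]
  [-∞, 0, 4]
  [-18, -15, 0]
D(1):
  [0, -∞, 7]
  [-∞, 0, 4]
  [-18, -15, 0]
D(2):
  [0, -∞, 7]
  [-∞, 0, 4]
  [-18, -15, 0]
D(3):
  [0, -8, 7]
  [-14, 0, 4]
  [-18, -15, 0]
Answer: T* = [[0, -8, 7], [-14, 0, 4], [-18, -15, 0]]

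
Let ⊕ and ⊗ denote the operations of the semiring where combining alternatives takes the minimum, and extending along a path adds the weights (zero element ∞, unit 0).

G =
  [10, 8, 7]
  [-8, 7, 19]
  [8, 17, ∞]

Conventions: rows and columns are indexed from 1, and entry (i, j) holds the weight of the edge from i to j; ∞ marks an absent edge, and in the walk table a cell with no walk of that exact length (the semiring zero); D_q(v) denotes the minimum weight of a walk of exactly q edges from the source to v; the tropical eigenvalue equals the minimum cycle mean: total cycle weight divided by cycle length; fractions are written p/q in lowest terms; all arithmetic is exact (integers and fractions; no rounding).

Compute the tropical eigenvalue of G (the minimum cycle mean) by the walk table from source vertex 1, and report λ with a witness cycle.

q=0: [0, ∞, ∞]
q=1: [10, 8, 7]
q=2: [0, 15, 17]
q=3: [7, 8, 7]
Optimal cycle mean attained by: cycle 1->2->1, total 8 + (-8), length 2.
Answer: λ = 0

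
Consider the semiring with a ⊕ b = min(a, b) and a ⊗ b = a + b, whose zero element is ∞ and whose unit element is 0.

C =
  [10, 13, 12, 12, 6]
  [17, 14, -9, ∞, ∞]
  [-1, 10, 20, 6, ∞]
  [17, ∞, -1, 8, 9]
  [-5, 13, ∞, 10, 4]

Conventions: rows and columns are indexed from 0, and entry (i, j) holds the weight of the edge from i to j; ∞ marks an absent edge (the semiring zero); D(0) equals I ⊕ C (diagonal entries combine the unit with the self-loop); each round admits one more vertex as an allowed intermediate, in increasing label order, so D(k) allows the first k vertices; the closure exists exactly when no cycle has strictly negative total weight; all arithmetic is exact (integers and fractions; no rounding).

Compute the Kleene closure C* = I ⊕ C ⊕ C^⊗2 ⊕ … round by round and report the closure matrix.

D(0):
  [0, 13, 12, 12, 6]
  [17, 0, -9, ∞, ∞]
  [-1, 10, 0, 6, ∞]
  [17, ∞, -1, 0, 9]
  [-5, 13, ∞, 10, 0]
D(1):
  [0, 13, 12, 12, 6]
  [17, 0, -9, 29, 23]
  [-1, 10, 0, 6, 5]
  [17, 30, -1, 0, 9]
  [-5, 8, 7, 7, 0]
D(2):
  [0, 13, 4, 12, 6]
  [17, 0, -9, 29, 23]
  [-1, 10, 0, 6, 5]
  [17, 30, -1, 0, 9]
  [-5, 8, -1, 7, 0]
D(3):
  [0, 13, 4, 10, 6]
  [-10, 0, -9, -3, -4]
  [-1, 10, 0, 6, 5]
  [-2, 9, -1, 0, 4]
  [-5, 8, -1, 5, 0]
D(4):
  [0, 13, 4, 10, 6]
  [-10, 0, -9, -3, -4]
  [-1, 10, 0, 6, 5]
  [-2, 9, -1, 0, 4]
  [-5, 8, -1, 5, 0]
D(5):
  [0, 13, 4, 10, 6]
  [-10, 0, -9, -3, -4]
  [-1, 10, 0, 6, 5]
  [-2, 9, -1, 0, 4]
  [-5, 8, -1, 5, 0]
Answer: C* = [[0, 13, 4, 10, 6], [-10, 0, -9, -3, -4], [-1, 10, 0, 6, 5], [-2, 9, -1, 0, 4], [-5, 8, -1, 5, 0]]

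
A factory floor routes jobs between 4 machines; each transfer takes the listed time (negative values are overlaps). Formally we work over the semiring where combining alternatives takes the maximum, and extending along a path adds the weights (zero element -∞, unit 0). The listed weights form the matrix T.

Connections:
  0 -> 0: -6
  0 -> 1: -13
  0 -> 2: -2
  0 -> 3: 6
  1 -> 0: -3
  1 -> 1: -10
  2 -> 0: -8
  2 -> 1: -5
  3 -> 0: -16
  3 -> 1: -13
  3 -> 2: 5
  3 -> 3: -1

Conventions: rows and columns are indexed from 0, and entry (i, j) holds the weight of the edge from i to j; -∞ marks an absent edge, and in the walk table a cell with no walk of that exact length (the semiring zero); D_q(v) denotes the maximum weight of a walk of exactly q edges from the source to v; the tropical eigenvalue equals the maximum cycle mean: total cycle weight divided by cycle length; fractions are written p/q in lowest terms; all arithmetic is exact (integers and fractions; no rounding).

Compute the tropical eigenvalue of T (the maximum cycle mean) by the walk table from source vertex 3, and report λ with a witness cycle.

q=0: [-∞, -∞, -∞, 0]
q=1: [-16, -13, 5, -1]
q=2: [-3, 0, 4, -2]
q=3: [-3, -1, 3, 3]
q=4: [-4, -2, 8, 3]
Optimal cycle mean attained by: cycle 0->3->2->0, total 6 + 5 + (-8), length 3.
Answer: λ = 1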